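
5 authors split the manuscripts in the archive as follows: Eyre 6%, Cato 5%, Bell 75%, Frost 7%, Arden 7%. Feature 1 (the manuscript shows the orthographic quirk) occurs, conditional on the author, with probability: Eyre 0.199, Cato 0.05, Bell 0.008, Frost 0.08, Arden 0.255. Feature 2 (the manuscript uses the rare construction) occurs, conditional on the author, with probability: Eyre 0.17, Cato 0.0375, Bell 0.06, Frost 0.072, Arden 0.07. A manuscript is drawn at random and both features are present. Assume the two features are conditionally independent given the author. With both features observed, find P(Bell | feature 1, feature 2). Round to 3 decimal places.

0.087

Compute prior × likelihood for every hypothesis:
  Eyre: 0.06 × 0.199 × 0.17 = 0.0020298
  Cato: 0.05 × 0.05 × 0.0375 = 0.00009375
  Bell: 0.75 × 0.008 × 0.06 = 0.00036
  Frost: 0.07 × 0.08 × 0.072 = 0.0004032
  Arden: 0.07 × 0.255 × 0.07 = 0.0012495
Sum = 0.00413625.
P(Bell | evidence) = 0.00036 / 0.00413625 ≈ 0.087.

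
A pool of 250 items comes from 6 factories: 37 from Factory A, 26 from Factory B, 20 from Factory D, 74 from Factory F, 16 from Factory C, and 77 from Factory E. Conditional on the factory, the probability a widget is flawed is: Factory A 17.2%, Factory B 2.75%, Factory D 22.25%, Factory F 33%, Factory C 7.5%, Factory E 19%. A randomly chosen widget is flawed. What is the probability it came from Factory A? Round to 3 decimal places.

Compute prior × likelihood for every hypothesis:
  Factory A: 0.148 × 0.172 = 0.025456
  Factory B: 0.104 × 0.0275 = 0.00286
  Factory D: 0.08 × 0.2225 = 0.0178
  Factory F: 0.296 × 0.33 = 0.09768
  Factory C: 0.064 × 0.075 = 0.0048
  Factory E: 0.308 × 0.19 = 0.05852
Normalizing constant = 0.207116.
P(Factory A | evidence) = 0.025456 / 0.207116 ≈ 0.123.

0.123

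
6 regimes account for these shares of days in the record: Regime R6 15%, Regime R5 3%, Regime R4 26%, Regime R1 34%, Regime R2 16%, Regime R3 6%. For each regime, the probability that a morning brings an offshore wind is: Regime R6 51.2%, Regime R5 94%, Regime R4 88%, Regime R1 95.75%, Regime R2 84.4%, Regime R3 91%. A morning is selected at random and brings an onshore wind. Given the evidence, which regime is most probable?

Regime R6

Taking complements, P(onshore | each) = Regime R6 0.488, Regime R5 0.06, Regime R4 0.12, Regime R1 0.0425, Regime R2 0.156, Regime R3 0.09.
Compute prior × likelihood for every hypothesis:
  Regime R6: 0.15 × 0.488 = 0.0732
  Regime R5: 0.03 × 0.06 = 0.0018
  Regime R4: 0.26 × 0.12 = 0.0312
  Regime R1: 0.34 × 0.0425 = 0.01445
  Regime R2: 0.16 × 0.156 = 0.02496
  Regime R3: 0.06 × 0.09 = 0.0054
Total = 0.15101.
Largest term belongs to Regime R6, so Regime R6 is most probable.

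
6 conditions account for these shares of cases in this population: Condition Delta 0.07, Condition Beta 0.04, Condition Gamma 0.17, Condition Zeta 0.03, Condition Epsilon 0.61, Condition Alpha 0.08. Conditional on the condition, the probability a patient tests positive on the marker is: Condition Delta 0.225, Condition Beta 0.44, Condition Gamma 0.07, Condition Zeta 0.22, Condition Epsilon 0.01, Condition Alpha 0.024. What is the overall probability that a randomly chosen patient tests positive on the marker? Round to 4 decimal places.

Compute prior × likelihood for every hypothesis:
  Condition Delta: 0.07 × 0.225 = 0.01575
  Condition Beta: 0.04 × 0.44 = 0.0176
  Condition Gamma: 0.17 × 0.07 = 0.0119
  Condition Zeta: 0.03 × 0.22 = 0.0066
  Condition Epsilon: 0.61 × 0.01 = 0.0061
  Condition Alpha: 0.08 × 0.024 = 0.00192
P(marker-positive) = 0.01575 + 0.0176 + 0.0119 + 0.0066 + 0.0061 + 0.00192 = 0.05987 → 0.0599.

0.0599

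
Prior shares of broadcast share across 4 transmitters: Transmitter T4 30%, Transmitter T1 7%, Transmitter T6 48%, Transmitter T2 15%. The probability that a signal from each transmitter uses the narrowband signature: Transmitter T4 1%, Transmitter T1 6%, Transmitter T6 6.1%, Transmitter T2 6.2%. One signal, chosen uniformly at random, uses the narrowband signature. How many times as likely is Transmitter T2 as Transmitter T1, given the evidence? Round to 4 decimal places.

Prior × likelihood for each hypothesis:
  Transmitter T4: 0.3 × 0.01 = 0.003
  Transmitter T1: 0.07 × 0.06 = 0.0042
  Transmitter T6: 0.48 × 0.061 = 0.02928
  Transmitter T2: 0.15 × 0.062 = 0.0093
Total = 0.04578.
The ratio is 0.0093 / 0.0042 (the normalizer cancels) = 2.2143.

2.2143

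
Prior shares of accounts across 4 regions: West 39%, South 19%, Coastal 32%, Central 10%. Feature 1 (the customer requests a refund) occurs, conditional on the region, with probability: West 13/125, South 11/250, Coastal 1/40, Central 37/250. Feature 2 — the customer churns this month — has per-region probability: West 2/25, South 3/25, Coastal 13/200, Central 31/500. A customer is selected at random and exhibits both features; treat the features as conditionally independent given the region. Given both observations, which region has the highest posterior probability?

Prior × likelihood for each hypothesis:
  West: 0.39 × 0.104 × 0.08 = 0.0032448
  South: 0.19 × 0.044 × 0.12 = 0.0010032
  Coastal: 0.32 × 0.025 × 0.065 = 0.00052
  Central: 0.1 × 0.148 × 0.062 = 0.0009176
Normalizing constant = 0.0056856.
Largest term belongs to West, so West is most probable.

West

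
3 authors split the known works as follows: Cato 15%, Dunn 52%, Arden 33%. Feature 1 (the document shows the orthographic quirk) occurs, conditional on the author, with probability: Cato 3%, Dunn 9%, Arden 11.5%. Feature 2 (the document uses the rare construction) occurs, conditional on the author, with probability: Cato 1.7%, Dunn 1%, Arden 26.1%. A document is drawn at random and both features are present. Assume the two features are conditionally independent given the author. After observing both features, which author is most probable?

Unnormalized posteriors (prior × likelihood):
  Cato: 0.15 × 0.03 × 0.017 = 0.0000765
  Dunn: 0.52 × 0.09 × 0.01 = 0.000468
  Arden: 0.33 × 0.115 × 0.261 = 0.00990495
Total = 0.01044945.
Largest term belongs to Arden, so Arden is most probable.

Arden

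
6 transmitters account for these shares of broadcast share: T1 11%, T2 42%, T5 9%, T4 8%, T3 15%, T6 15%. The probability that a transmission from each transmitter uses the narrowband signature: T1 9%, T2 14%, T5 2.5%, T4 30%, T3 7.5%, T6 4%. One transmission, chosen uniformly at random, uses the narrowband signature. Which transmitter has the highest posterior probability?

Compute prior × likelihood for every hypothesis:
  T1: 0.11 × 0.09 = 0.0099
  T2: 0.42 × 0.14 = 0.0588
  T5: 0.09 × 0.025 = 0.00225
  T4: 0.08 × 0.3 = 0.024
  T3: 0.15 × 0.075 = 0.01125
  T6: 0.15 × 0.04 = 0.006
Normalizing constant = 0.1122.
Largest term belongs to T2, so T2 is most probable.

T2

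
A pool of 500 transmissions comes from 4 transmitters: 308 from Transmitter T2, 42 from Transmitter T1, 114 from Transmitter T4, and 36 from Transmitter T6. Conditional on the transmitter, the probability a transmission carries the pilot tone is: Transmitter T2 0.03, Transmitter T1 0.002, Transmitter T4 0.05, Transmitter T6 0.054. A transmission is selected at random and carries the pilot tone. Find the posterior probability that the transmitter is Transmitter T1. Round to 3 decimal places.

By Bayes' rule, posterior ∝ prior × likelihood:
  Transmitter T2: 0.616 × 0.03 = 0.01848
  Transmitter T1: 0.084 × 0.002 = 0.000168
  Transmitter T4: 0.228 × 0.05 = 0.0114
  Transmitter T6: 0.072 × 0.054 = 0.003888
Total = 0.033936.
P(Transmitter T1 | evidence) = 0.000168 / 0.033936 ≈ 0.005.

0.005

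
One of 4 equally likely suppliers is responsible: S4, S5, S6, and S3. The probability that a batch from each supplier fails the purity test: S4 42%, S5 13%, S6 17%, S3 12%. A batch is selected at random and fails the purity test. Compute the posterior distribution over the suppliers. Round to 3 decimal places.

S4 0.500, S5 0.155, S6 0.202, S3 0.143

With a uniform prior (1/4 each), posterior ∝ likelihood:
  S4: 0.42
  S5: 0.13
  S6: 0.17
  S3: 0.12
Total = 0.84.
P(S4 | off-spec) = 0.42/0.84 ≈ 0.500
P(S5 | off-spec) = 0.13/0.84 ≈ 0.155
P(S6 | off-spec) = 0.17/0.84 ≈ 0.202
P(S3 | off-spec) = 0.12/0.84 ≈ 0.143
(Check: 0.500+0.155+0.202+0.143 = 1.000.)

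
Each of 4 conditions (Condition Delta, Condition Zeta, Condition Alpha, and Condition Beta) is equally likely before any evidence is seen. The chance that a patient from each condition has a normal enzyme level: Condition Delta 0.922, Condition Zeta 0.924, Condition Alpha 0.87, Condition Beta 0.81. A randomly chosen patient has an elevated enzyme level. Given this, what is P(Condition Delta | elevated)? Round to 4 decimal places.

0.1646

Taking complements, P(elevated | each) = Condition Delta 0.078, Condition Zeta 0.076, Condition Alpha 0.13, Condition Beta 0.19.
With a uniform prior (1/4 each), posterior ∝ likelihood:
  Condition Delta: 0.078
  Condition Zeta: 0.076
  Condition Alpha: 0.13
  Condition Beta: 0.19
Normalizing constant = 0.474.
P(Condition Delta | evidence) = 0.078 / 0.474 ≈ 0.1646.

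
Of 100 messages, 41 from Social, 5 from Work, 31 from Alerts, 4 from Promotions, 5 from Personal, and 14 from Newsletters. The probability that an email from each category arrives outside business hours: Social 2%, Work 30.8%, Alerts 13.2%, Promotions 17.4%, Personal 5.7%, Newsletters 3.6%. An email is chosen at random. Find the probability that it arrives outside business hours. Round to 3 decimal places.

Prior × likelihood for each hypothesis:
  Social: 0.41 × 0.02 = 0.0082
  Work: 0.05 × 0.308 = 0.0154
  Alerts: 0.31 × 0.132 = 0.04092
  Promotions: 0.04 × 0.174 = 0.00696
  Personal: 0.05 × 0.057 = 0.00285
  Newsletters: 0.14 × 0.036 = 0.00504
P(off-hours) = 0.0082 + 0.0154 + 0.04092 + 0.00696 + 0.00285 + 0.00504 = 0.07937 → 0.079.

0.079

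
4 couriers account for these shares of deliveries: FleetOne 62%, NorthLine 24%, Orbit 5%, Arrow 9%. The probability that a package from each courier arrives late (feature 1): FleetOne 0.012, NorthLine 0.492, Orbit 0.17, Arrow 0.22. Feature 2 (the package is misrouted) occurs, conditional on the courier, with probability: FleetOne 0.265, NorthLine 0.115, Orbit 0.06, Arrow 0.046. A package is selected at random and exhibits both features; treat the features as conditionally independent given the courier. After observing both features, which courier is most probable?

NorthLine

Unnormalized posteriors (prior × likelihood):
  FleetOne: 0.62 × 0.012 × 0.265 = 0.0019716
  NorthLine: 0.24 × 0.492 × 0.115 = 0.0135792
  Orbit: 0.05 × 0.17 × 0.06 = 0.00051
  Arrow: 0.09 × 0.22 × 0.046 = 0.0009108
Total = 0.0169716.
Largest term belongs to NorthLine, so NorthLine is most probable.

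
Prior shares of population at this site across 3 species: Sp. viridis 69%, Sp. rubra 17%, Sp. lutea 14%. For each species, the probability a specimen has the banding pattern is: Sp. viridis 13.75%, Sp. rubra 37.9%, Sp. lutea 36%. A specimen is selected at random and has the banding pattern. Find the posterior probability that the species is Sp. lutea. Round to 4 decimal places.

By Bayes' rule, posterior ∝ prior × likelihood:
  Sp. viridis: 0.69 × 0.1375 = 0.094875
  Sp. rubra: 0.17 × 0.379 = 0.06443
  Sp. lutea: 0.14 × 0.36 = 0.0504
Sum = 0.209705.
P(Sp. lutea | evidence) = 0.0504 / 0.209705 ≈ 0.2403.

0.2403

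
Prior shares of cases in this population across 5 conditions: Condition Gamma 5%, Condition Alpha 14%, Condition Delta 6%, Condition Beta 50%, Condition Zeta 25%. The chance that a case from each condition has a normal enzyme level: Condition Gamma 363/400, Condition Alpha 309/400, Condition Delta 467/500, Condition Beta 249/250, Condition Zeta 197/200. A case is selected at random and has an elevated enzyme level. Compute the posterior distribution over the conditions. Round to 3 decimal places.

Condition Gamma 0.100, Condition Alpha 0.690, Condition Delta 0.086, Condition Beta 0.043, Condition Zeta 0.081

Taking complements, P(elevated | each) = Condition Gamma 0.0925, Condition Alpha 0.2275, Condition Delta 0.066, Condition Beta 0.004, Condition Zeta 0.015.
By Bayes' rule, posterior ∝ prior × likelihood:
  Condition Gamma: 0.05 × 0.0925 = 0.004625
  Condition Alpha: 0.14 × 0.2275 = 0.03185
  Condition Delta: 0.06 × 0.066 = 0.00396
  Condition Beta: 0.5 × 0.004 = 0.002
  Condition Zeta: 0.25 × 0.015 = 0.00375
Total = 0.046185.
P(Condition Gamma | elevated) = 0.004625/0.046185 ≈ 0.100
P(Condition Alpha | elevated) = 0.03185/0.046185 ≈ 0.690
P(Condition Delta | elevated) = 0.00396/0.046185 ≈ 0.086
P(Condition Beta | elevated) = 0.002/0.046185 ≈ 0.043
P(Condition Zeta | elevated) = 0.00375/0.046185 ≈ 0.081
(Check: 0.100+0.690+0.086+0.043+0.081 = 1.000.)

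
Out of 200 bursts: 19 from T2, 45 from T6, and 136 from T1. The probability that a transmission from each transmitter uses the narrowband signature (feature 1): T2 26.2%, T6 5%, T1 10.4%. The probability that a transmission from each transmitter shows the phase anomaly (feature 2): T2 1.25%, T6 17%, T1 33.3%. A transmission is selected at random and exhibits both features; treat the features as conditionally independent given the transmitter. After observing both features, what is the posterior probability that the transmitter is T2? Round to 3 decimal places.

Compute prior × likelihood for every hypothesis:
  T2: 0.095 × 0.262 × 0.0125 = 0.000311125
  T6: 0.225 × 0.05 × 0.17 = 0.0019125
  T1: 0.68 × 0.104 × 0.333 = 0.02354976
Total = 0.025773385.
P(T2 | evidence) = 0.000311125 / 0.025773385 ≈ 0.012.

0.012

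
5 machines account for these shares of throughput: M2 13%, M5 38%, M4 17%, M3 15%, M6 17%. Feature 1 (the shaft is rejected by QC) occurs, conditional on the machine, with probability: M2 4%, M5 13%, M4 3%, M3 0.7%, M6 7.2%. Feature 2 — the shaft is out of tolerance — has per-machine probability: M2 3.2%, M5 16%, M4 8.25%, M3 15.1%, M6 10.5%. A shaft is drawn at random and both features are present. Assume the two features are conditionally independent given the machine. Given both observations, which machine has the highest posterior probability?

Compute prior × likelihood for every hypothesis:
  M2: 0.13 × 0.04 × 0.032 = 0.0001664
  M5: 0.38 × 0.13 × 0.16 = 0.007904
  M4: 0.17 × 0.03 × 0.0825 = 0.00042075
  M3: 0.15 × 0.007 × 0.151 = 0.00015855
  M6: 0.17 × 0.072 × 0.105 = 0.0012852
Normalizing constant = 0.0099349.
Largest term belongs to M5, so M5 is most probable.

M5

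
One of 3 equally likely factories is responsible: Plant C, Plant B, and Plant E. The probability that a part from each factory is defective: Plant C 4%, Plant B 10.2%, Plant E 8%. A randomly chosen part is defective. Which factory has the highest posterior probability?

Plant B

With a uniform prior (1/3 each), posterior ∝ likelihood:
  Plant C: 0.04
  Plant B: 0.102
  Plant E: 0.08
Total = 0.222.
Largest term belongs to Plant B, so Plant B is most probable.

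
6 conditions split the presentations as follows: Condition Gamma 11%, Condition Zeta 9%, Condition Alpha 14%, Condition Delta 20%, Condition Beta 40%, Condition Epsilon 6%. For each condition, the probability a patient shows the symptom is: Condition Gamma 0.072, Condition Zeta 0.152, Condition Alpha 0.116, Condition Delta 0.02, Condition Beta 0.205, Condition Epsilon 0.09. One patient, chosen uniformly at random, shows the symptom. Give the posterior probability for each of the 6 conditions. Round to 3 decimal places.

By Bayes' rule, posterior ∝ prior × likelihood:
  Condition Gamma: 0.11 × 0.072 = 0.00792
  Condition Zeta: 0.09 × 0.152 = 0.01368
  Condition Alpha: 0.14 × 0.116 = 0.01624
  Condition Delta: 0.2 × 0.02 = 0.004
  Condition Beta: 0.4 × 0.205 = 0.082
  Condition Epsilon: 0.06 × 0.09 = 0.0054
Normalizing constant = 0.12924.
P(Condition Gamma | symptomatic) = 0.00792/0.12924 ≈ 0.061
P(Condition Zeta | symptomatic) = 0.01368/0.12924 ≈ 0.106
P(Condition Alpha | symptomatic) = 0.01624/0.12924 ≈ 0.126
P(Condition Delta | symptomatic) = 0.004/0.12924 ≈ 0.031
P(Condition Beta | symptomatic) = 0.082/0.12924 ≈ 0.634
P(Condition Epsilon | symptomatic) = 0.0054/0.12924 ≈ 0.042

Condition Gamma 0.061, Condition Zeta 0.106, Condition Alpha 0.126, Condition Delta 0.031, Condition Beta 0.634, Condition Epsilon 0.042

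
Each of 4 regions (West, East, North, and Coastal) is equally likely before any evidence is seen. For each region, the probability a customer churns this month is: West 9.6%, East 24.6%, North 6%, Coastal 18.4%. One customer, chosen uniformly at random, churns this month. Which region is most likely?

Since the prior is uniform, the posterior is proportional to the likelihood:
  West: 0.096
  East: 0.246
  North: 0.06
  Coastal: 0.184
Sum = 0.586.
Largest term belongs to East, so East is most probable.

East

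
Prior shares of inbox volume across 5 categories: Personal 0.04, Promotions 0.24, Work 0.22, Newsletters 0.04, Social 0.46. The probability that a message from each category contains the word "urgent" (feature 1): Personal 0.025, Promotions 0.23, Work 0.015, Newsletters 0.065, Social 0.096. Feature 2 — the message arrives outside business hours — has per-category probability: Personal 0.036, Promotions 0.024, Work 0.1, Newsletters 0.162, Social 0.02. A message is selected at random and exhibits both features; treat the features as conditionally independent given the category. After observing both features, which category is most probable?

Prior × likelihood for each hypothesis:
  Personal: 0.04 × 0.025 × 0.036 = 0.000036
  Promotions: 0.24 × 0.23 × 0.024 = 0.0013248
  Work: 0.22 × 0.015 × 0.1 = 0.00033
  Newsletters: 0.04 × 0.065 × 0.162 = 0.0004212
  Social: 0.46 × 0.096 × 0.02 = 0.0008832
Normalizing constant = 0.0029952.
Largest term belongs to Promotions, so Promotions is most probable.

Promotions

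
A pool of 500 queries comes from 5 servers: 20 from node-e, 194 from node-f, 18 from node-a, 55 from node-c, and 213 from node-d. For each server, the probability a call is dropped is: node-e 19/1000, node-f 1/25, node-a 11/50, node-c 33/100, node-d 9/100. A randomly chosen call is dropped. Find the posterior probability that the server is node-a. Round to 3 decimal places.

0.080

Unnormalized posteriors (prior × likelihood):
  node-e: 0.04 × 0.019 = 0.00076
  node-f: 0.388 × 0.04 = 0.01552
  node-a: 0.036 × 0.22 = 0.00792
  node-c: 0.11 × 0.33 = 0.0363
  node-d: 0.426 × 0.09 = 0.03834
Sum = 0.09884.
P(node-a | evidence) = 0.00792 / 0.09884 ≈ 0.080.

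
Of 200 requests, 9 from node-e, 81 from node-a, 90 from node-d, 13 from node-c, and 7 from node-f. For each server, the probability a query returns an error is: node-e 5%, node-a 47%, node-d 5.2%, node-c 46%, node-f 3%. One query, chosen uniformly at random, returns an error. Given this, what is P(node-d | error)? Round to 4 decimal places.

0.0948

By Bayes' rule, posterior ∝ prior × likelihood:
  node-e: 0.045 × 0.05 = 0.00225
  node-a: 0.405 × 0.47 = 0.19035
  node-d: 0.45 × 0.052 = 0.0234
  node-c: 0.065 × 0.46 = 0.0299
  node-f: 0.035 × 0.03 = 0.00105
Total = 0.24695.
P(node-d | evidence) = 0.0234 / 0.24695 ≈ 0.0948.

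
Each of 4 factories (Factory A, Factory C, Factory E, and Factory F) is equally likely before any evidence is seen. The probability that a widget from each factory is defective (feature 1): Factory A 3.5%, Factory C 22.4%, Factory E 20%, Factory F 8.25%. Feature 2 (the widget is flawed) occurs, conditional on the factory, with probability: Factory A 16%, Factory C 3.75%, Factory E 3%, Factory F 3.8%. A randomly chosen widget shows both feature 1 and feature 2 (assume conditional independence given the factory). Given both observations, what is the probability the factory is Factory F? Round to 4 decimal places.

With a uniform prior (1/4 each), posterior ∝ likelihood:
  Factory A: 0.035 × 0.16 = 0.0056
  Factory C: 0.224 × 0.0375 = 0.0084
  Factory E: 0.2 × 0.03 = 0.006
  Factory F: 0.0825 × 0.038 = 0.003135
Sum = 0.023135.
P(Factory F | evidence) = 0.003135 / 0.023135 ≈ 0.1355.

0.1355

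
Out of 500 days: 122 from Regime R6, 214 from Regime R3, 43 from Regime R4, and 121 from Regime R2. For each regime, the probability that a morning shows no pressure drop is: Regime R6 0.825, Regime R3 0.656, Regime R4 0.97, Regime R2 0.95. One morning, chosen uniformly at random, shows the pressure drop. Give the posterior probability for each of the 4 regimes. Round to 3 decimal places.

Taking complements, P(drop | each) = Regime R6 0.175, Regime R3 0.344, Regime R4 0.03, Regime R2 0.05.
Compute prior × likelihood for every hypothesis:
  Regime R6: 0.244 × 0.175 = 0.0427
  Regime R3: 0.428 × 0.344 = 0.147232
  Regime R4: 0.086 × 0.03 = 0.00258
  Regime R2: 0.242 × 0.05 = 0.0121
Total = 0.204612.
P(Regime R6 | drop) = 0.0427/0.204612 ≈ 0.209
P(Regime R3 | drop) = 0.147232/0.204612 ≈ 0.720
P(Regime R4 | drop) = 0.00258/0.204612 ≈ 0.013
P(Regime R2 | drop) = 0.0121/0.204612 ≈ 0.059

Regime R6 0.209, Regime R3 0.720, Regime R4 0.013, Regime R2 0.059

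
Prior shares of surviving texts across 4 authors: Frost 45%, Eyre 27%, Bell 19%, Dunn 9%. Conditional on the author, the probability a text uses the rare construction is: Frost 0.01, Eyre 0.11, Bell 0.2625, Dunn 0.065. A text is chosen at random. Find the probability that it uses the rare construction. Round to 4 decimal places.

0.0899

By Bayes' rule, posterior ∝ prior × likelihood:
  Frost: 0.45 × 0.01 = 0.0045
  Eyre: 0.27 × 0.11 = 0.0297
  Bell: 0.19 × 0.2625 = 0.049875
  Dunn: 0.09 × 0.065 = 0.00585
P(rare-form) = 0.0045 + 0.0297 + 0.049875 + 0.00585 = 0.089925 → 0.0899.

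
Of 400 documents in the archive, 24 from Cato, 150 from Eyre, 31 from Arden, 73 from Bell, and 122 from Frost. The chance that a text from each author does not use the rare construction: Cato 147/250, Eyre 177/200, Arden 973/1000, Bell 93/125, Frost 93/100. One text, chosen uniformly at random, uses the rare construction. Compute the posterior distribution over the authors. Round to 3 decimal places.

Taking complements, P(rare-form | each) = Cato 0.412, Eyre 0.115, Arden 0.027, Bell 0.256, Frost 0.07.
By Bayes' rule, posterior ∝ prior × likelihood:
  Cato: 0.06 × 0.412 = 0.02472
  Eyre: 0.375 × 0.115 = 0.043125
  Arden: 0.0775 × 0.027 = 0.0020925
  Bell: 0.1825 × 0.256 = 0.04672
  Frost: 0.305 × 0.07 = 0.02135
Total = 0.1380075.
P(Cato | rare-form) = 0.02472/0.1380075 ≈ 0.179
P(Eyre | rare-form) = 0.043125/0.1380075 ≈ 0.312
P(Arden | rare-form) = 0.0020925/0.1380075 ≈ 0.015
P(Bell | rare-form) = 0.04672/0.1380075 ≈ 0.339
P(Frost | rare-form) = 0.02135/0.1380075 ≈ 0.155
(Check: 0.179+0.312+0.015+0.339+0.155 = 1.000.)

Cato 0.179, Eyre 0.312, Arden 0.015, Bell 0.339, Frost 0.155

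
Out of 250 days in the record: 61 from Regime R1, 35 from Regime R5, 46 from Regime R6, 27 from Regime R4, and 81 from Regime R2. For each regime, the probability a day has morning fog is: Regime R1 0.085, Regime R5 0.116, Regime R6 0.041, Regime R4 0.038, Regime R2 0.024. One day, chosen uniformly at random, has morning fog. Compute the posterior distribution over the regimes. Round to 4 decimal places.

Prior × likelihood for each hypothesis:
  Regime R1: 0.244 × 0.085 = 0.02074
  Regime R5: 0.14 × 0.116 = 0.01624
  Regime R6: 0.184 × 0.041 = 0.007544
  Regime R4: 0.108 × 0.038 = 0.004104
  Regime R2: 0.324 × 0.024 = 0.007776
Normalizing constant = 0.056404.
P(Regime R1 | fog) = 0.02074/0.056404 ≈ 0.3677
P(Regime R5 | fog) = 0.01624/0.056404 ≈ 0.2879
P(Regime R6 | fog) = 0.007544/0.056404 ≈ 0.1337
P(Regime R4 | fog) = 0.004104/0.056404 ≈ 0.0728
P(Regime R2 | fog) = 0.007776/0.056404 ≈ 0.1379

Regime R1 0.3677, Regime R5 0.2879, Regime R6 0.1337, Regime R4 0.0728, Regime R2 0.1379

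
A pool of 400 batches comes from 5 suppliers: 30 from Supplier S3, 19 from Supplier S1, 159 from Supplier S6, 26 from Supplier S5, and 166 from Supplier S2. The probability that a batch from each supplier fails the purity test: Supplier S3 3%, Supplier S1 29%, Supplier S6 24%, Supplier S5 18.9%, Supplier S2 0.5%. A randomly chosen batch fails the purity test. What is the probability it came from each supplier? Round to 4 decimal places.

By Bayes' rule, posterior ∝ prior × likelihood:
  Supplier S3: 0.075 × 0.03 = 0.00225
  Supplier S1: 0.0475 × 0.29 = 0.013775
  Supplier S6: 0.3975 × 0.24 = 0.0954
  Supplier S5: 0.065 × 0.189 = 0.012285
  Supplier S2: 0.415 × 0.005 = 0.002075
Sum = 0.125785.
P(Supplier S3 | off-spec) = 0.00225/0.125785 ≈ 0.0179
P(Supplier S1 | off-spec) = 0.013775/0.125785 ≈ 0.1095
P(Supplier S6 | off-spec) = 0.0954/0.125785 ≈ 0.7584
P(Supplier S5 | off-spec) = 0.012285/0.125785 ≈ 0.0977
P(Supplier S2 | off-spec) = 0.002075/0.125785 ≈ 0.0165
(Check: 0.0179+0.1095+0.7584+0.0977+0.0165 = 1.0000.)

Supplier S3 0.0179, Supplier S1 0.1095, Supplier S6 0.7584, Supplier S5 0.0977, Supplier S2 0.0165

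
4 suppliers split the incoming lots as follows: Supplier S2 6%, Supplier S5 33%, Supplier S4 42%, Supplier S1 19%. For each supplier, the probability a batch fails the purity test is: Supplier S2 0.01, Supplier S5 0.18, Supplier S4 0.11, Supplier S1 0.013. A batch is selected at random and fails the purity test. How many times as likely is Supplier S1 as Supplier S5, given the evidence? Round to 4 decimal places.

0.0416

Prior × likelihood for each hypothesis:
  Supplier S2: 0.06 × 0.01 = 0.0006
  Supplier S5: 0.33 × 0.18 = 0.0594
  Supplier S4: 0.42 × 0.11 = 0.0462
  Supplier S1: 0.19 × 0.013 = 0.00247
Sum = 0.10867.
The ratio is 0.00247 / 0.0594 (the normalizer cancels) = 0.0416.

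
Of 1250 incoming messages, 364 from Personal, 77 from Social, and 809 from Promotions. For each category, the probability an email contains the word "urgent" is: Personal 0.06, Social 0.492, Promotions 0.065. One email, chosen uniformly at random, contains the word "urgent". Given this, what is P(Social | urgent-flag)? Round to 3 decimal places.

0.337

Prior × likelihood for each hypothesis:
  Personal: 0.2912 × 0.06 = 0.017472
  Social: 0.0616 × 0.492 = 0.0303072
  Promotions: 0.6472 × 0.065 = 0.042068
Sum = 0.0898472.
P(Social | evidence) = 0.0303072 / 0.0898472 ≈ 0.337.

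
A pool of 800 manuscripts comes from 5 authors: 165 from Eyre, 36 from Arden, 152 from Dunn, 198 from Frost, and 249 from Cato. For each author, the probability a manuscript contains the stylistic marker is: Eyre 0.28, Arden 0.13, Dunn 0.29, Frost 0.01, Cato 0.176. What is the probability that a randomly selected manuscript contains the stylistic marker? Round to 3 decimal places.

0.176

Unnormalized posteriors (prior × likelihood):
  Eyre: 0.20625 × 0.28 = 0.05775
  Arden: 0.045 × 0.13 = 0.00585
  Dunn: 0.19 × 0.29 = 0.0551
  Frost: 0.2475 × 0.01 = 0.002475
  Cato: 0.31125 × 0.176 = 0.05478
P(marker) = 0.05775 + 0.00585 + 0.0551 + 0.002475 + 0.05478 = 0.175955 → 0.176.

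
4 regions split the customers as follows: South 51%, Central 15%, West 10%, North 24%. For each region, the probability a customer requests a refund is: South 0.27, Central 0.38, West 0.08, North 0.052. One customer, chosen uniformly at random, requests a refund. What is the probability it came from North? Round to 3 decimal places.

Prior × likelihood for each hypothesis:
  South: 0.51 × 0.27 = 0.1377
  Central: 0.15 × 0.38 = 0.057
  West: 0.1 × 0.08 = 0.008
  North: 0.24 × 0.052 = 0.01248
Normalizing constant = 0.21518.
P(North | evidence) = 0.01248 / 0.21518 ≈ 0.058.

0.058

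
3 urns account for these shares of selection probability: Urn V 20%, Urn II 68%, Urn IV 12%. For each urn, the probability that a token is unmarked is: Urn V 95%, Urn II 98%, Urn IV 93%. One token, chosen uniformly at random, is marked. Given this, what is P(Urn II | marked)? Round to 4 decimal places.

0.4250

Taking complements, P(marked | each) = Urn V 0.05, Urn II 0.02, Urn IV 0.07.
Compute prior × likelihood for every hypothesis:
  Urn V: 0.2 × 0.05 = 0.01
  Urn II: 0.68 × 0.02 = 0.0136
  Urn IV: 0.12 × 0.07 = 0.0084
Sum = 0.032.
P(Urn II | evidence) = 0.0136 / 0.032 ≈ 0.4250.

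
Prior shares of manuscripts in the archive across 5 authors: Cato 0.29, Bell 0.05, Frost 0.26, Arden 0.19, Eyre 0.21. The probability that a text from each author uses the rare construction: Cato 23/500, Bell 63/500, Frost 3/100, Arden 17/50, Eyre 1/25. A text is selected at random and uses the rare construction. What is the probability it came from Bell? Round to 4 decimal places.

0.0627

Unnormalized posteriors (prior × likelihood):
  Cato: 0.29 × 0.046 = 0.01334
  Bell: 0.05 × 0.126 = 0.0063
  Frost: 0.26 × 0.03 = 0.0078
  Arden: 0.19 × 0.34 = 0.0646
  Eyre: 0.21 × 0.04 = 0.0084
Total = 0.10044.
P(Bell | evidence) = 0.0063 / 0.10044 ≈ 0.0627.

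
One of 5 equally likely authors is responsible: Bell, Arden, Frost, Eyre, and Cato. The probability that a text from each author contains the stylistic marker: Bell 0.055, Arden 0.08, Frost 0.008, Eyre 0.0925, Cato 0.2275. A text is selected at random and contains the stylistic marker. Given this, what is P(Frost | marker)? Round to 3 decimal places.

0.017

With a uniform prior (1/5 each), posterior ∝ likelihood:
  Bell: 0.055
  Arden: 0.08
  Frost: 0.008
  Eyre: 0.0925
  Cato: 0.2275
Total = 0.463.
P(Frost | evidence) = 0.008 / 0.463 ≈ 0.017.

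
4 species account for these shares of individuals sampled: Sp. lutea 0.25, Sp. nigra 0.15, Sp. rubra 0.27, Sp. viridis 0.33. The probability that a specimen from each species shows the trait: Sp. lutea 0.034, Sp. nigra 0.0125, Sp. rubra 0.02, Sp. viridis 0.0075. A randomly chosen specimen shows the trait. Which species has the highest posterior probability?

Sp. lutea

Prior × likelihood for each hypothesis:
  Sp. lutea: 0.25 × 0.034 = 0.0085
  Sp. nigra: 0.15 × 0.0125 = 0.001875
  Sp. rubra: 0.27 × 0.02 = 0.0054
  Sp. viridis: 0.33 × 0.0075 = 0.002475
Normalizing constant = 0.01825.
Largest term belongs to Sp. lutea, so Sp. lutea is most probable.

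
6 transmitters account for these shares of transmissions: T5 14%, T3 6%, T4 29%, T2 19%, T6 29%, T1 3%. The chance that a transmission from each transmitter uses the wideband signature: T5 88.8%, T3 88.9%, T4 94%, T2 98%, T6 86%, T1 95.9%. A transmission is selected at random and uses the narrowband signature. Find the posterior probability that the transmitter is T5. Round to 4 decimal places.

0.1837

Taking complements, P(narrowband | each) = T5 0.112, T3 0.111, T4 0.06, T2 0.02, T6 0.14, T1 0.041.
Prior × likelihood for each hypothesis:
  T5: 0.14 × 0.112 = 0.01568
  T3: 0.06 × 0.111 = 0.00666
  T4: 0.29 × 0.06 = 0.0174
  T2: 0.19 × 0.02 = 0.0038
  T6: 0.29 × 0.14 = 0.0406
  T1: 0.03 × 0.041 = 0.00123
Normalizing constant = 0.08537.
P(T5 | evidence) = 0.01568 / 0.08537 ≈ 0.1837.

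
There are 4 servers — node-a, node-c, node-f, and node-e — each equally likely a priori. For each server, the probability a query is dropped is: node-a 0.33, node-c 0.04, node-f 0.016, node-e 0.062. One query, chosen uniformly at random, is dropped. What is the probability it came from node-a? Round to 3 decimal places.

With a uniform prior (1/4 each), posterior ∝ likelihood:
  node-a: 0.33
  node-c: 0.04
  node-f: 0.016
  node-e: 0.062
Total = 0.448.
P(node-a | evidence) = 0.33 / 0.448 ≈ 0.737.

0.737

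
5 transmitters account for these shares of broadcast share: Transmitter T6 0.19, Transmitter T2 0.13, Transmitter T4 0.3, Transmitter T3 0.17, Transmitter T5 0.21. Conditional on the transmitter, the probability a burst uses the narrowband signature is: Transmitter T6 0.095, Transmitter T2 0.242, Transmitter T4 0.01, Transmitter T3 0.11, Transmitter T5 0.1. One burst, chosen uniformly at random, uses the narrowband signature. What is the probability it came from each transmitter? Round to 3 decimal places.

By Bayes' rule, posterior ∝ prior × likelihood:
  Transmitter T6: 0.19 × 0.095 = 0.01805
  Transmitter T2: 0.13 × 0.242 = 0.03146
  Transmitter T4: 0.3 × 0.01 = 0.003
  Transmitter T3: 0.17 × 0.11 = 0.0187
  Transmitter T5: 0.21 × 0.1 = 0.021
Sum = 0.09221.
P(Transmitter T6 | narrowband) = 0.01805/0.09221 ≈ 0.196
P(Transmitter T2 | narrowband) = 0.03146/0.09221 ≈ 0.341
P(Transmitter T4 | narrowband) = 0.003/0.09221 ≈ 0.033
P(Transmitter T3 | narrowband) = 0.0187/0.09221 ≈ 0.203
P(Transmitter T5 | narrowband) = 0.021/0.09221 ≈ 0.228

Transmitter T6 0.196, Transmitter T2 0.341, Transmitter T4 0.033, Transmitter T3 0.203, Transmitter T5 0.228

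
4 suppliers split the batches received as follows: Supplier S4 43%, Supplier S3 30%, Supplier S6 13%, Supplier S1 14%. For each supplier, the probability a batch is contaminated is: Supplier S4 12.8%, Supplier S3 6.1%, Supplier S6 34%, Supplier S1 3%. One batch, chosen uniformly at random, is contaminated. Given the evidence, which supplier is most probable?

Prior × likelihood for each hypothesis:
  Supplier S4: 0.43 × 0.128 = 0.05504
  Supplier S3: 0.3 × 0.061 = 0.0183
  Supplier S6: 0.13 × 0.34 = 0.0442
  Supplier S1: 0.14 × 0.03 = 0.0042
Sum = 0.12174.
Largest term belongs to Supplier S4, so Supplier S4 is most probable.

Supplier S4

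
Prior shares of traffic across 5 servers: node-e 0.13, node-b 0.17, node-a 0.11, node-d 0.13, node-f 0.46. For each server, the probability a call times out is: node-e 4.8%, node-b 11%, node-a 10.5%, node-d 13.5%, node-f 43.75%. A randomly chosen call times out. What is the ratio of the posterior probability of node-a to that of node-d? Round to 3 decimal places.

0.658

Compute prior × likelihood for every hypothesis:
  node-e: 0.13 × 0.048 = 0.00624
  node-b: 0.17 × 0.11 = 0.0187
  node-a: 0.11 × 0.105 = 0.01155
  node-d: 0.13 × 0.135 = 0.01755
  node-f: 0.46 × 0.4375 = 0.20125
Normalizing constant = 0.25529.
The ratio is 0.01155 / 0.01755 (the normalizer cancels) = 0.658.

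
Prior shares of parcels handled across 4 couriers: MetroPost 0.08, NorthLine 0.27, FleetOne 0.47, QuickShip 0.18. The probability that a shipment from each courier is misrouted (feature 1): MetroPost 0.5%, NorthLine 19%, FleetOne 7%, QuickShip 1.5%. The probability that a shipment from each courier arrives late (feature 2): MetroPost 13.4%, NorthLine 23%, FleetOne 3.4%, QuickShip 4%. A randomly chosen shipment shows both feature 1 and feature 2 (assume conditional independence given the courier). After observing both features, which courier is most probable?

Compute prior × likelihood for every hypothesis:
  MetroPost: 0.08 × 0.005 × 0.134 = 0.0000536
  NorthLine: 0.27 × 0.19 × 0.23 = 0.011799
  FleetOne: 0.47 × 0.07 × 0.034 = 0.0011186
  QuickShip: 0.18 × 0.015 × 0.04 = 0.000108
Total = 0.0130792.
Largest term belongs to NorthLine, so NorthLine is most probable.

NorthLine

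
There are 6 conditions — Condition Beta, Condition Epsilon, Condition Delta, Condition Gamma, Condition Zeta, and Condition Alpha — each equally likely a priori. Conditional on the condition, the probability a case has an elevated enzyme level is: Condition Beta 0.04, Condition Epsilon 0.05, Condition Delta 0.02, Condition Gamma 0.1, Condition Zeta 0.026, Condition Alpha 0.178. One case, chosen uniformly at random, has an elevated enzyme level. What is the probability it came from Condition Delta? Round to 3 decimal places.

With a uniform prior (1/6 each), posterior ∝ likelihood:
  Condition Beta: 0.04
  Condition Epsilon: 0.05
  Condition Delta: 0.02
  Condition Gamma: 0.1
  Condition Zeta: 0.026
  Condition Alpha: 0.178
Sum = 0.414.
P(Condition Delta | evidence) = 0.02 / 0.414 ≈ 0.048.

0.048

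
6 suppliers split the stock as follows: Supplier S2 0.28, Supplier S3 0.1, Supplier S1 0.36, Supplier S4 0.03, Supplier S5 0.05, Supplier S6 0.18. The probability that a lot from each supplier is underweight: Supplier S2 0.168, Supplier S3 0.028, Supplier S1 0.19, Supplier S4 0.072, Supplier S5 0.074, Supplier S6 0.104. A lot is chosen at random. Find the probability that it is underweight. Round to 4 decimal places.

By Bayes' rule, posterior ∝ prior × likelihood:
  Supplier S2: 0.28 × 0.168 = 0.04704
  Supplier S3: 0.1 × 0.028 = 0.0028
  Supplier S1: 0.36 × 0.19 = 0.0684
  Supplier S4: 0.03 × 0.072 = 0.00216
  Supplier S5: 0.05 × 0.074 = 0.0037
  Supplier S6: 0.18 × 0.104 = 0.01872
P(underweight) = 0.04704 + 0.0028 + 0.0684 + 0.00216 + 0.0037 + 0.01872 = 0.14282 → 0.1428.

0.1428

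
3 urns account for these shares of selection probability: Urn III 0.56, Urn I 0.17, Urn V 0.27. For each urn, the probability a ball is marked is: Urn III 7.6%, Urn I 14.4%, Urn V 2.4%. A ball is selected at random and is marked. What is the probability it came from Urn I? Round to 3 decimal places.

0.333

Compute prior × likelihood for every hypothesis:
  Urn III: 0.56 × 0.076 = 0.04256
  Urn I: 0.17 × 0.144 = 0.02448
  Urn V: 0.27 × 0.024 = 0.00648
Sum = 0.07352.
P(Urn I | evidence) = 0.02448 / 0.07352 ≈ 0.333.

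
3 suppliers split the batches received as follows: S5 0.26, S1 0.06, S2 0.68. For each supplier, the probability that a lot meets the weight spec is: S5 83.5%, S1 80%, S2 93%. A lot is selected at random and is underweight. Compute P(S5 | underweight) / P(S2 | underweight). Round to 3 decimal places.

Taking complements, P(underweight | each) = S5 0.165, S1 0.2, S2 0.07.
Prior × likelihood for each hypothesis:
  S5: 0.26 × 0.165 = 0.0429
  S1: 0.06 × 0.2 = 0.012
  S2: 0.68 × 0.07 = 0.0476
Sum = 0.1025.
The ratio is 0.0429 / 0.0476 (the normalizer cancels) = 0.901.

0.901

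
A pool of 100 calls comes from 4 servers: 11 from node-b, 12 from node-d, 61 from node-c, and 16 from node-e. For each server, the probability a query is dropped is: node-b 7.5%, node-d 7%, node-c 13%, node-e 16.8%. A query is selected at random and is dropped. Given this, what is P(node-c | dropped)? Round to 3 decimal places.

0.646

Unnormalized posteriors (prior × likelihood):
  node-b: 0.11 × 0.075 = 0.00825
  node-d: 0.12 × 0.07 = 0.0084
  node-c: 0.61 × 0.13 = 0.0793
  node-e: 0.16 × 0.168 = 0.02688
Total = 0.12283.
P(node-c | evidence) = 0.0793 / 0.12283 ≈ 0.646.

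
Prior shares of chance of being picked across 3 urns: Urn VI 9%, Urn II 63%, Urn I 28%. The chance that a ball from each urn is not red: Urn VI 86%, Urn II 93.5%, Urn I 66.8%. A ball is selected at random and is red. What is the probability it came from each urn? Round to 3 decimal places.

Urn VI 0.086, Urn II 0.280, Urn I 0.634

Taking complements, P(red | each) = Urn VI 0.14, Urn II 0.065, Urn I 0.332.
By Bayes' rule, posterior ∝ prior × likelihood:
  Urn VI: 0.09 × 0.14 = 0.0126
  Urn II: 0.63 × 0.065 = 0.04095
  Urn I: 0.28 × 0.332 = 0.09296
Sum = 0.14651.
P(Urn VI | red) = 0.0126/0.14651 ≈ 0.086
P(Urn II | red) = 0.04095/0.14651 ≈ 0.280
P(Urn I | red) = 0.09296/0.14651 ≈ 0.634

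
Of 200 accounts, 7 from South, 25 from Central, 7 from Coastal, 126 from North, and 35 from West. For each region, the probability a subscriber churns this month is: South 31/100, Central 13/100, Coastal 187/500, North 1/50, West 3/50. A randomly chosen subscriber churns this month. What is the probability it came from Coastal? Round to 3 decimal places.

Unnormalized posteriors (prior × likelihood):
  South: 0.035 × 0.31 = 0.01085
  Central: 0.125 × 0.13 = 0.01625
  Coastal: 0.035 × 0.374 = 0.01309
  North: 0.63 × 0.02 = 0.0126
  West: 0.175 × 0.06 = 0.0105
Normalizing constant = 0.06329.
P(Coastal | evidence) = 0.01309 / 0.06329 ≈ 0.207.

0.207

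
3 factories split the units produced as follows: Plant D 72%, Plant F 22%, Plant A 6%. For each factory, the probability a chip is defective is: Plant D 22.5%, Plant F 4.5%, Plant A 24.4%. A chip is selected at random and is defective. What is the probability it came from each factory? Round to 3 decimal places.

Plant D 0.868, Plant F 0.053, Plant A 0.078

Compute prior × likelihood for every hypothesis:
  Plant D: 0.72 × 0.225 = 0.162
  Plant F: 0.22 × 0.045 = 0.0099
  Plant A: 0.06 × 0.244 = 0.01464
Normalizing constant = 0.18654.
P(Plant D | defective) = 0.162/0.18654 ≈ 0.868
P(Plant F | defective) = 0.0099/0.18654 ≈ 0.053
P(Plant A | defective) = 0.01464/0.18654 ≈ 0.078
(Check: 0.868+0.053+0.078 = 0.999.)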